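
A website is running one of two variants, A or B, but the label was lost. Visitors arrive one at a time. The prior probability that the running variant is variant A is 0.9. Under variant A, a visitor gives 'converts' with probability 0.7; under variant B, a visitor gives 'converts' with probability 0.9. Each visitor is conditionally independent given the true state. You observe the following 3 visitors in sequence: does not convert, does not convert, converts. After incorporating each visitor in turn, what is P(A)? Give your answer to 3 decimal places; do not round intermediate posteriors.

0.984

After 'does not convert': P(A) = 0.3·0.9000 / (0.3·0.9000 + 0.1·0.1000) ≈ 0.9643
After 'does not convert': P(A) = 0.3·0.9643 / (0.3·0.9643 + 0.1·0.0357) ≈ 0.9878
After 'converts': P(A) = 0.7·0.9878 / (0.7·0.9878 + 0.9·0.0122) ≈ 0.9844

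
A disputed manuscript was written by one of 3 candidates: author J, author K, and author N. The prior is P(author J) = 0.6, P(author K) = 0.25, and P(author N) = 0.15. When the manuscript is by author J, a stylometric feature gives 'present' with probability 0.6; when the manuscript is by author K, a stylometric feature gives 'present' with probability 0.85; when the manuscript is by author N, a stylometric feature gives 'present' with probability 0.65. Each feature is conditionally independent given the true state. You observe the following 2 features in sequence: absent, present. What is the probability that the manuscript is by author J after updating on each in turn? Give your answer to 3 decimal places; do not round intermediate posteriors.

0.686

After 'absent': normaliser = 0.4·0.6000 + 0.15·0.2500 + 0.35·0.1500; P(author J) ≈ 0.7273, P(author K) ≈ 0.1136, P(author N) ≈ 0.1591
After 'present': normaliser = 0.6·0.7273 + 0.85·0.1136 + 0.65·0.1591; P(author J) ≈ 0.6857, P(author K) ≈ 0.1518, P(author N) ≈ 0.1625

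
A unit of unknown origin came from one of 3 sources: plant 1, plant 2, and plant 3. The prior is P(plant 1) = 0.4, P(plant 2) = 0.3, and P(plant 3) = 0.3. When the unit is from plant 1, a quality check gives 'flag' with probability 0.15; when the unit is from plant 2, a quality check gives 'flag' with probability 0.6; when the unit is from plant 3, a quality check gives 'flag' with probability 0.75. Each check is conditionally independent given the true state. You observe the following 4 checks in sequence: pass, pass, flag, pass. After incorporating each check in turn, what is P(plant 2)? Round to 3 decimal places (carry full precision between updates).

0.222

Apply Bayes' rule sequentially, carrying P(plant 2) forward.
After 'pass': normaliser = 0.85·0.4000 + 0.4·0.3000 + 0.25·0.3000; P(plant 1) ≈ 0.6355, P(plant 2) ≈ 0.2243, P(plant 3) ≈ 0.1402
After 'pass': normaliser = 0.85·0.6355 + 0.4·0.2243 + 0.25·0.1402; P(plant 1) ≈ 0.8124, P(plant 2) ≈ 0.1349, P(plant 3) ≈ 0.0527
After 'flag': normaliser = 0.15·0.8124 + 0.6·0.1349 + 0.75·0.0527; P(plant 1) ≈ 0.5028, P(plant 2) ≈ 0.3341, P(plant 3) ≈ 0.1631
After 'pass': normaliser = 0.85·0.5028 + 0.4·0.3341 + 0.25·0.1631; P(plant 1) ≈ 0.7102, P(plant 2) ≈ 0.2220, P(plant 3) ≈ 0.0678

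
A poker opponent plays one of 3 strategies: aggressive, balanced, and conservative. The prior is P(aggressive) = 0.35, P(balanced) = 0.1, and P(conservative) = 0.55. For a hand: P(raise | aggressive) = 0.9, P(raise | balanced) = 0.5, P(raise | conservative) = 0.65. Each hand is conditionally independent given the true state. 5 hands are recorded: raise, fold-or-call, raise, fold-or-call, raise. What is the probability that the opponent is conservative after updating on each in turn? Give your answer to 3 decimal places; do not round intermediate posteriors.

0.765

After 'raise': normaliser = 0.9·0.3500 + 0.5·0.1000 + 0.65·0.5500; P(aggressive) ≈ 0.4360, P(balanced) ≈ 0.0692, P(conservative) ≈ 0.4948
After 'fold-or-call': normaliser = 0.1·0.4360 + 0.5·0.0692 + 0.35·0.4948; P(aggressive) ≈ 0.1734, P(balanced) ≈ 0.1376, P(conservative) ≈ 0.6889
After 'raise': normaliser = 0.9·0.1734 + 0.5·0.1376 + 0.65·0.6889; P(aggressive) ≈ 0.2320, P(balanced) ≈ 0.1023, P(conservative) ≈ 0.6657
After 'fold-or-call': normaliser = 0.1·0.2320 + 0.5·0.1023 + 0.35·0.6657; P(aggressive) ≈ 0.0755, P(balanced) ≈ 0.1664, P(conservative) ≈ 0.7581
After 'raise': normaliser = 0.9·0.0755 + 0.5·0.1664 + 0.65·0.7581; P(aggressive) ≈ 0.1055, P(balanced) ≈ 0.1292, P(conservative) ≈ 0.7652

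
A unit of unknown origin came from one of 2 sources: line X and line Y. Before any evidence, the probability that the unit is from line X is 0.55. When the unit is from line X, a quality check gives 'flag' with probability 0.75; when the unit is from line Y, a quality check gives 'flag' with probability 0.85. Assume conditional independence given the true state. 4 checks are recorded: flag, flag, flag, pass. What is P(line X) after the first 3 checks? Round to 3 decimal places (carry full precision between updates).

0.456

After 'flag': P(line X) = 0.75·0.5500 / (0.75·0.5500 + 0.85·0.4500) ≈ 0.5189
After 'flag': P(line X) = 0.75·0.5189 / (0.75·0.5189 + 0.85·0.4811) ≈ 0.4876
After 'flag': P(line X) = 0.75·0.4876 / (0.75·0.4876 + 0.85·0.5124) ≈ 0.4564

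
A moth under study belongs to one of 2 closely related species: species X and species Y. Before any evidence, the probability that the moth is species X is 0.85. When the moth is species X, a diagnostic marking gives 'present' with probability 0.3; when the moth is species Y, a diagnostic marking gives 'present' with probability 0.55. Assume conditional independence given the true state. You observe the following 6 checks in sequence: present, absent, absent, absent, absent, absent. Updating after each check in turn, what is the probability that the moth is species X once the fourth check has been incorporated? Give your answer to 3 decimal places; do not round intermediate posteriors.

After 'present': P(species X) = 0.3·0.8500 / (0.3·0.8500 + 0.55·0.1500) ≈ 0.7556
After 'absent': P(species X) = 0.7·0.7556 / (0.7·0.7556 + 0.45·0.2444) ≈ 0.8278
After 'absent': P(species X) = 0.7·0.8278 / (0.7·0.8278 + 0.45·0.1722) ≈ 0.8821
After 'absent': P(species X) = 0.7·0.8821 / (0.7·0.8821 + 0.45·0.1179) ≈ 0.9209

0.921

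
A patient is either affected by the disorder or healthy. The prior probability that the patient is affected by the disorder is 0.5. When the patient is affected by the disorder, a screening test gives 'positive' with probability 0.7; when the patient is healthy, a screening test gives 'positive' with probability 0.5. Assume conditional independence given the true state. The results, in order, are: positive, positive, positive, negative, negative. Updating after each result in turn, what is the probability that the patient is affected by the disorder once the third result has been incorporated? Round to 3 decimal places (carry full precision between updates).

0.733

Apply Bayes' rule sequentially, carrying P(affected) forward.
After 'positive': P(affected) = 0.7·0.5000 / (0.7·0.5000 + 0.5·0.5000) ≈ 0.5833
After 'positive': P(affected) = 0.7·0.5833 / (0.7·0.5833 + 0.5·0.4167) ≈ 0.6622
After 'positive': P(affected) = 0.7·0.6622 / (0.7·0.6622 + 0.5·0.3378) ≈ 0.7329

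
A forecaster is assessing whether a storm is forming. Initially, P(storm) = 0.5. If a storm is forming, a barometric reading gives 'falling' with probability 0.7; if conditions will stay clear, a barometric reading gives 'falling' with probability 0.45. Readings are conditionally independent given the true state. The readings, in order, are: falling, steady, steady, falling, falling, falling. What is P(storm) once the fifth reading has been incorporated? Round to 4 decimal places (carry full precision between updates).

Apply Bayes' rule sequentially, carrying P(storm) forward.
After 'falling': P(storm) = 0.7·0.5000 / (0.7·0.5000 + 0.45·0.5000) ≈ 0.6087
After 'steady': P(storm) = 0.3·0.6087 / (0.3·0.6087 + 0.55·0.3913) ≈ 0.4590
After 'steady': P(storm) = 0.3·0.4590 / (0.3·0.4590 + 0.55·0.5410) ≈ 0.3164
After 'falling': P(storm) = 0.7·0.3164 / (0.7·0.3164 + 0.45·0.6836) ≈ 0.4186
After 'falling': P(storm) = 0.7·0.4186 / (0.7·0.4186 + 0.45·0.5814) ≈ 0.5283

0.5283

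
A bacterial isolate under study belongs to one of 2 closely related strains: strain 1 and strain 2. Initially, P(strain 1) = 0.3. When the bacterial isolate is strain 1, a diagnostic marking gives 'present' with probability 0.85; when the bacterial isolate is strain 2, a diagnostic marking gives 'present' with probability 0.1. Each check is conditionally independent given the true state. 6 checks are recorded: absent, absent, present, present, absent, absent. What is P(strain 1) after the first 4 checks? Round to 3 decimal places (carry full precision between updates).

After 'absent': P(strain 1) = 0.15·0.3000 / (0.15·0.3000 + 0.9·0.7000) ≈ 0.0667
After 'absent': P(strain 1) = 0.15·0.0667 / (0.15·0.0667 + 0.9·0.9333) ≈ 0.0118
After 'present': P(strain 1) = 0.85·0.0118 / (0.85·0.0118 + 0.1·0.9882) ≈ 0.0919
After 'present': P(strain 1) = 0.85·0.0919 / (0.85·0.0919 + 0.1·0.9081) ≈ 0.4624

0.462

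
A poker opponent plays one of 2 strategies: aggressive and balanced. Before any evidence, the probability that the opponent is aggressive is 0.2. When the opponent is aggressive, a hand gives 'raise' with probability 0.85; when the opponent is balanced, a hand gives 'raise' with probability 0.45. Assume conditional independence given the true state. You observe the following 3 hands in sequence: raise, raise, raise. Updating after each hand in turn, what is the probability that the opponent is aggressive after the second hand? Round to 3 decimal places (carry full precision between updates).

After 'raise': P(aggressive) = 0.85·0.2000 / (0.85·0.2000 + 0.45·0.8000) ≈ 0.3208
After 'raise': P(aggressive) = 0.85·0.3208 / (0.85·0.3208 + 0.45·0.6792) ≈ 0.4715

0.471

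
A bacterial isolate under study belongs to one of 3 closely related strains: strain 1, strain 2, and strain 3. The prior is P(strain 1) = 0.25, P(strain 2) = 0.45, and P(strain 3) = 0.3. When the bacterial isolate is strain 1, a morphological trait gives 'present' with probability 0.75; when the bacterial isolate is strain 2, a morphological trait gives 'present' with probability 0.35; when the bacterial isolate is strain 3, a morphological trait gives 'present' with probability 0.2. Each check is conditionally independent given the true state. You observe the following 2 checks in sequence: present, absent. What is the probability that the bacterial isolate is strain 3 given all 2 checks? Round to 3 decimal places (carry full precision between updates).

After 'present': normaliser = 0.75·0.2500 + 0.35·0.4500 + 0.2·0.3000; P(strain 1) ≈ 0.4630, P(strain 2) ≈ 0.3889, P(strain 3) ≈ 0.1481
After 'absent': normaliser = 0.25·0.4630 + 0.65·0.3889 + 0.8·0.1481; P(strain 1) ≈ 0.2376, P(strain 2) ≈ 0.5190, P(strain 3) ≈ 0.2433

0.243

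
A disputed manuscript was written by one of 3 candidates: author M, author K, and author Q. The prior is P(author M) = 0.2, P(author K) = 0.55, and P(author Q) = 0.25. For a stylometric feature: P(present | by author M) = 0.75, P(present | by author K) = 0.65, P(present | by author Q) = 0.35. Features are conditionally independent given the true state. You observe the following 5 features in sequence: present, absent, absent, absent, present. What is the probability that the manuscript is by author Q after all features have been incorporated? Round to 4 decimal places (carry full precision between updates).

0.4178

After 'present': normaliser = 0.75·0.2000 + 0.65·0.5500 + 0.35·0.2500; P(author M) ≈ 0.2521, P(author K) ≈ 0.6008, P(author Q) ≈ 0.1471
After 'absent': normaliser = 0.25·0.2521 + 0.35·0.6008 + 0.65·0.1471; P(author M) ≈ 0.1708, P(author K) ≈ 0.5700, P(author Q) ≈ 0.2591
After 'absent': normaliser = 0.25·0.1708 + 0.35·0.5700 + 0.65·0.2591; P(author M) ≈ 0.1040, P(author K) ≈ 0.4859, P(author Q) ≈ 0.4101
After 'absent': normaliser = 0.25·0.1040 + 0.35·0.4859 + 0.65·0.4101; P(author M) ≈ 0.0562, P(author K) ≈ 0.3676, P(author Q) ≈ 0.5762
After 'present': normaliser = 0.75·0.0562 + 0.65·0.3676 + 0.35·0.5762; P(author M) ≈ 0.0873, P(author K) ≈ 0.4949, P(author Q) ≈ 0.4178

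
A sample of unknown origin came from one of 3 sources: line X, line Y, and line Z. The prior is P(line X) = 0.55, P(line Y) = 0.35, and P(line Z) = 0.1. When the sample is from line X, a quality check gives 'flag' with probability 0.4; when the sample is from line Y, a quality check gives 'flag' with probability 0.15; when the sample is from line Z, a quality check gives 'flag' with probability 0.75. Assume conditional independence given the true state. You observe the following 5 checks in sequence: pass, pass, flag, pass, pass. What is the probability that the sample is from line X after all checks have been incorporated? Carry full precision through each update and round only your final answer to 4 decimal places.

0.5072

After 'pass': normaliser = 0.6·0.5500 + 0.85·0.3500 + 0.25·0.1000; P(line X) ≈ 0.5057, P(line Y) ≈ 0.4559, P(line Z) ≈ 0.0383
After 'pass': normaliser = 0.6·0.5057 + 0.85·0.4559 + 0.25·0.0383; P(line X) ≈ 0.4331, P(line Y) ≈ 0.5532, P(line Z) ≈ 0.0137
After 'flag': normaliser = 0.4·0.4331 + 0.15·0.5532 + 0.75·0.0137; P(line X) ≈ 0.6501, P(line Y) ≈ 0.3114, P(line Z) ≈ 0.0385
After 'pass': normaliser = 0.6·0.6501 + 0.85·0.3114 + 0.25·0.0385; P(line X) ≈ 0.5871, P(line Y) ≈ 0.3984, P(line Z) ≈ 0.0145
After 'pass': normaliser = 0.6·0.5871 + 0.85·0.3984 + 0.25·0.0145; P(line X) ≈ 0.5072, P(line Y) ≈ 0.4875, P(line Z) ≈ 0.0052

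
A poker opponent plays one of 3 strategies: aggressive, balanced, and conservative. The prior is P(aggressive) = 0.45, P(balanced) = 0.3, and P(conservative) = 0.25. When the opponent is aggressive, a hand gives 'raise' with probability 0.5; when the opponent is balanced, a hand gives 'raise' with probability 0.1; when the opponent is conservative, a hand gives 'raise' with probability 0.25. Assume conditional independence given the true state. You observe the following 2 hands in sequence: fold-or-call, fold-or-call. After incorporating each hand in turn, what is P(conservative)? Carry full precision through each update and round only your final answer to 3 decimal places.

0.283

After 'fold-or-call': normaliser = 0.5·0.4500 + 0.9·0.3000 + 0.75·0.2500; P(aggressive) ≈ 0.3297, P(balanced) ≈ 0.3956, P(conservative) ≈ 0.2747
After 'fold-or-call': normaliser = 0.5·0.3297 + 0.9·0.3956 + 0.75·0.2747; P(aggressive) ≈ 0.2268, P(balanced) ≈ 0.4898, P(conservative) ≈ 0.2834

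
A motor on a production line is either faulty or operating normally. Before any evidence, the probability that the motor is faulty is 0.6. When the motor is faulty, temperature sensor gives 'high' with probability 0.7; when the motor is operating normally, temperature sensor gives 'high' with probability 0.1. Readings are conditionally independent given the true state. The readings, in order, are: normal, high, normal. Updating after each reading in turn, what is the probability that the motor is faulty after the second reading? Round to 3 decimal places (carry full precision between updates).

Each posterior becomes the prior for the next update.
After 'normal': P(faulty) = 0.3·0.6000 / (0.3·0.6000 + 0.9·0.4000) ≈ 0.3333
After 'high': P(faulty) = 0.7·0.3333 / (0.7·0.3333 + 0.1·0.6667) ≈ 0.7778

0.778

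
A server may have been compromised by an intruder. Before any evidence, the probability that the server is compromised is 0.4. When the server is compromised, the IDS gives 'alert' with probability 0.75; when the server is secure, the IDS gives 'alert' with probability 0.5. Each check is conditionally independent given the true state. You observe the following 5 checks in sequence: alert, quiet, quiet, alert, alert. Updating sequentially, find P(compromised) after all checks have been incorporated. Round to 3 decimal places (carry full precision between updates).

0.360

After 'alert': P(compromised) = 0.75·0.4000 / (0.75·0.4000 + 0.5·0.6000) ≈ 0.5000
After 'quiet': P(compromised) = 0.25·0.5000 / (0.25·0.5000 + 0.5·0.5000) ≈ 0.3333
After 'quiet': P(compromised) = 0.25·0.3333 / (0.25·0.3333 + 0.5·0.6667) ≈ 0.2000
After 'alert': P(compromised) = 0.75·0.2000 / (0.75·0.2000 + 0.5·0.8000) ≈ 0.2727
After 'alert': P(compromised) = 0.75·0.2727 / (0.75·0.2727 + 0.5·0.7273) ≈ 0.3600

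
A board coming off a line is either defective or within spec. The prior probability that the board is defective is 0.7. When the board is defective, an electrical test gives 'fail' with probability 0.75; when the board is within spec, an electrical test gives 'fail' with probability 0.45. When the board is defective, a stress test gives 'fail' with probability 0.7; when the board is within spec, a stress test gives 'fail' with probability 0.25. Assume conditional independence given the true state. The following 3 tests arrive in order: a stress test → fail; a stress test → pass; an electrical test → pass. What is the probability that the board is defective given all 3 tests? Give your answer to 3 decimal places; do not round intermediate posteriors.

After a stress test='fail': P(defective) = 0.7·0.7000 / (0.7·0.7000 + 0.25·0.3000) ≈ 0.8673
After a stress test='pass': P(defective) = 0.3·0.8673 / (0.3·0.8673 + 0.75·0.1327) ≈ 0.7232
After an electrical test='pass': P(defective) = 0.25·0.7232 / (0.25·0.7232 + 0.55·0.2768) ≈ 0.5429

0.543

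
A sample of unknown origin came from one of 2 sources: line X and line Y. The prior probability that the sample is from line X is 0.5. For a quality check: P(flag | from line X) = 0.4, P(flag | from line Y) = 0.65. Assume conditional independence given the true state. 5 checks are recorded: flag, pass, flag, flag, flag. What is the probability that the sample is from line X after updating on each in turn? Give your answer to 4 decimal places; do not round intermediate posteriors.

After 'flag': P(line X) = 0.4·0.5000 / (0.4·0.5000 + 0.65·0.5000) ≈ 0.3810
After 'pass': P(line X) = 0.6·0.3810 / (0.6·0.3810 + 0.35·0.6190) ≈ 0.5134
After 'flag': P(line X) = 0.4·0.5134 / (0.4·0.5134 + 0.65·0.4866) ≈ 0.3936
After 'flag': P(line X) = 0.4·0.3936 / (0.4·0.3936 + 0.65·0.6064) ≈ 0.2855
After 'flag': P(line X) = 0.4·0.2855 / (0.4·0.2855 + 0.65·0.7145) ≈ 0.1973

0.1973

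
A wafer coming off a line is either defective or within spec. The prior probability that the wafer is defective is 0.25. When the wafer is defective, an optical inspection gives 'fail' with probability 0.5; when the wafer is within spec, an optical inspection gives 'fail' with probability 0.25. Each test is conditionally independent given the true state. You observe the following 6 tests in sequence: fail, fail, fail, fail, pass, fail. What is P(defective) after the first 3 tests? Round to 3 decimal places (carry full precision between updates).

After 'fail': P(defective) = 0.5·0.2500 / (0.5·0.2500 + 0.25·0.7500) ≈ 0.4000
After 'fail': P(defective) = 0.5·0.4000 / (0.5·0.4000 + 0.25·0.6000) ≈ 0.5714
After 'fail': P(defective) = 0.5·0.5714 / (0.5·0.5714 + 0.25·0.4286) ≈ 0.7273

0.727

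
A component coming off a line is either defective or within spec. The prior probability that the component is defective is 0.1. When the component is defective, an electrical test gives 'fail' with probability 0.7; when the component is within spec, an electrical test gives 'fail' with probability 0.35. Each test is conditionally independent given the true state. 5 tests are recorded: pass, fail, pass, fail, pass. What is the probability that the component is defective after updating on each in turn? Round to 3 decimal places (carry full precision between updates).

Each posterior becomes the prior for the next update.
After 'pass': P(defective) = 0.3·0.1000 / (0.3·0.1000 + 0.65·0.9000) ≈ 0.0488
After 'fail': P(defective) = 0.7·0.0488 / (0.7·0.0488 + 0.35·0.9512) ≈ 0.0930
After 'pass': P(defective) = 0.3·0.0930 / (0.3·0.0930 + 0.65·0.9070) ≈ 0.0452
After 'fail': P(defective) = 0.7·0.0452 / (0.7·0.0452 + 0.35·0.9548) ≈ 0.0865
After 'pass': P(defective) = 0.3·0.0865 / (0.3·0.0865 + 0.65·0.9135) ≈ 0.0419

0.042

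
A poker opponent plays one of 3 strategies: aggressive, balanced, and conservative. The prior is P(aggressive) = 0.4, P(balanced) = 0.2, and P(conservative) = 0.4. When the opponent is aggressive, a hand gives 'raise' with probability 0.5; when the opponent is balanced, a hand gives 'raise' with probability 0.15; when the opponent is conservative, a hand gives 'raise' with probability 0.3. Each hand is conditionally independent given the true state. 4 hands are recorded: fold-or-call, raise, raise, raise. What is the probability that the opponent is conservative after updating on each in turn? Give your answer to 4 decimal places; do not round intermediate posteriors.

After 'fold-or-call': normaliser = 0.5·0.4000 + 0.85·0.2000 + 0.7·0.4000; P(aggressive) ≈ 0.3077, P(balanced) ≈ 0.2615, P(conservative) ≈ 0.4308
After 'raise': normaliser = 0.5·0.3077 + 0.15·0.2615 + 0.3·0.4308; P(aggressive) ≈ 0.4773, P(balanced) ≈ 0.1217, P(conservative) ≈ 0.4010
After 'raise': normaliser = 0.5·0.4773 + 0.15·0.1217 + 0.3·0.4010; P(aggressive) ≈ 0.6327, P(balanced) ≈ 0.0484, P(conservative) ≈ 0.3189
After 'raise': normaliser = 0.5·0.6327 + 0.15·0.0484 + 0.3·0.3189; P(aggressive) ≈ 0.7545, P(balanced) ≈ 0.0173, P(conservative) ≈ 0.2282

0.2282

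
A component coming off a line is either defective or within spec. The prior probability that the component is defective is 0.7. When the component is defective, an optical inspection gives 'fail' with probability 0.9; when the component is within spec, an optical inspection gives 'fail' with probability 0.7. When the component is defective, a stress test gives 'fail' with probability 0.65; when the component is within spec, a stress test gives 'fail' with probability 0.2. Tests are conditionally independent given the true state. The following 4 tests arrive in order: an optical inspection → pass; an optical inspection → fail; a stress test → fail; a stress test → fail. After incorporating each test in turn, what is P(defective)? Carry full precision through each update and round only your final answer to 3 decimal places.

After an optical inspection='pass': P(defective) = 0.1·0.7000 / (0.1·0.7000 + 0.3·0.3000) ≈ 0.4375
After an optical inspection='fail': P(defective) = 0.9·0.4375 / (0.9·0.4375 + 0.7·0.5625) ≈ 0.5000
After a stress test='fail': P(defective) = 0.65·0.5000 / (0.65·0.5000 + 0.2·0.5000) ≈ 0.7647
After a stress test='fail': P(defective) = 0.65·0.7647 / (0.65·0.7647 + 0.2·0.2353) ≈ 0.9135

0.914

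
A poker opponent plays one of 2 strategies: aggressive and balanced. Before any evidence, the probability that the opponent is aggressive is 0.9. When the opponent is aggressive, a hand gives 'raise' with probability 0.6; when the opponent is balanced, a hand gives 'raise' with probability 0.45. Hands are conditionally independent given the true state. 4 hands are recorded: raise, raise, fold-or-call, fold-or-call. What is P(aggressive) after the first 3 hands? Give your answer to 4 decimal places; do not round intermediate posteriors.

After 'raise': P(aggressive) = 0.6·0.9000 / (0.6·0.9000 + 0.45·0.1000) ≈ 0.9231
After 'raise': P(aggressive) = 0.6·0.9231 / (0.6·0.9231 + 0.45·0.0769) ≈ 0.9412
After 'fold-or-call': P(aggressive) = 0.4·0.9412 / (0.4·0.9412 + 0.55·0.0588) ≈ 0.9209

0.9209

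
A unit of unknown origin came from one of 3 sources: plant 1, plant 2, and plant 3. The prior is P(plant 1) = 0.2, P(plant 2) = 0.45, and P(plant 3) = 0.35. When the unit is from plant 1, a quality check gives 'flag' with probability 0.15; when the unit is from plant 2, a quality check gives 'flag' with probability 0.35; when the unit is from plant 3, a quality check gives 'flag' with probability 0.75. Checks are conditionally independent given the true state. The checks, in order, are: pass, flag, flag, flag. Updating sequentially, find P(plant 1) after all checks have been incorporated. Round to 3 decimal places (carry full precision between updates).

0.011

Apply Bayes' rule sequentially, carrying P(plant 1) forward.
After 'pass': normaliser = 0.85·0.2000 + 0.65·0.4500 + 0.25·0.3500; P(plant 1) ≈ 0.3091, P(plant 2) ≈ 0.5318, P(plant 3) ≈ 0.1591
After 'flag': normaliser = 0.15·0.3091 + 0.35·0.5318 + 0.75·0.1591; P(plant 1) ≈ 0.1318, P(plant 2) ≈ 0.5291, P(plant 3) ≈ 0.3391
After 'flag': normaliser = 0.15·0.1318 + 0.35·0.5291 + 0.75·0.3391; P(plant 1) ≈ 0.0430, P(plant 2) ≈ 0.4032, P(plant 3) ≈ 0.5538
After 'flag': normaliser = 0.15·0.0430 + 0.35·0.4032 + 0.75·0.5538; P(plant 1) ≈ 0.0115, P(plant 2) ≈ 0.2507, P(plant 3) ≈ 0.7379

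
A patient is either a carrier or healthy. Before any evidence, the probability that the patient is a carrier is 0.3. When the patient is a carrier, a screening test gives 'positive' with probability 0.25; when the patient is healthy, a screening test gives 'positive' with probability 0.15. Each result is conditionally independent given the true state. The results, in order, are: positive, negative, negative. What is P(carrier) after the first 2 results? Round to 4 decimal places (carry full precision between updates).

0.3866

After 'positive': P(carrier) = 0.25·0.3000 / (0.25·0.3000 + 0.15·0.7000) ≈ 0.4167
After 'negative': P(carrier) = 0.75·0.4167 / (0.75·0.4167 + 0.85·0.5833) ≈ 0.3866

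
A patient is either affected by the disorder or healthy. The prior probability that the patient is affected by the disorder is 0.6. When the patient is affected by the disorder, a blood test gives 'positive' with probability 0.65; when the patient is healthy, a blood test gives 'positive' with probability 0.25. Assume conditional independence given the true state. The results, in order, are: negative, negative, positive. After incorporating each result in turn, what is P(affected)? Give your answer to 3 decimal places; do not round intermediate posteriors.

After 'negative': P(affected) = 0.35·0.6000 / (0.35·0.6000 + 0.75·0.4000) ≈ 0.4118
After 'negative': P(affected) = 0.35·0.4118 / (0.35·0.4118 + 0.75·0.5882) ≈ 0.2462
After 'positive': P(affected) = 0.65·0.2462 / (0.65·0.2462 + 0.25·0.7538) ≈ 0.4593

0.459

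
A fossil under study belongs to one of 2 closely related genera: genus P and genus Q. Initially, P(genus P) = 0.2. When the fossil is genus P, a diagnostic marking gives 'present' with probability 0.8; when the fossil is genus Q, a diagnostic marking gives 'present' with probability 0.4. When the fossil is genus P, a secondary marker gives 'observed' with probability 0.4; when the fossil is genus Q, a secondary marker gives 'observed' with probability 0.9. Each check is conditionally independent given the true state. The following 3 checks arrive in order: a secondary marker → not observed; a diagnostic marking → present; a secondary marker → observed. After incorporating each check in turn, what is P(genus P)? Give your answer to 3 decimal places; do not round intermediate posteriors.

Apply Bayes' rule sequentially, carrying P(genus P) forward.
After a secondary marker='not observed': P(genus P) = 0.6·0.2000 / (0.6·0.2000 + 0.1·0.8000) ≈ 0.6000
After a diagnostic marking='present': P(genus P) = 0.8·0.6000 / (0.8·0.6000 + 0.4·0.4000) ≈ 0.7500
After a secondary marker='observed': P(genus P) = 0.4·0.7500 / (0.4·0.7500 + 0.9·0.2500) ≈ 0.5714

0.571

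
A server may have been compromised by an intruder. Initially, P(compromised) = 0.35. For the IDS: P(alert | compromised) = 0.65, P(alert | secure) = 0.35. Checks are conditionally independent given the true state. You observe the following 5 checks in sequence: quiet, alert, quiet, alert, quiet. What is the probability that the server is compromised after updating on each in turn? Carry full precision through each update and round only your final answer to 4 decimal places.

After 'quiet': P(compromised) = 0.35·0.3500 / (0.35·0.3500 + 0.65·0.6500) ≈ 0.2248
After 'alert': P(compromised) = 0.65·0.2248 / (0.65·0.2248 + 0.35·0.7752) ≈ 0.3500
After 'quiet': P(compromised) = 0.35·0.3500 / (0.35·0.3500 + 0.65·0.6500) ≈ 0.2248
After 'alert': P(compromised) = 0.65·0.2248 / (0.65·0.2248 + 0.35·0.7752) ≈ 0.3500
After 'quiet': P(compromised) = 0.35·0.3500 / (0.35·0.3500 + 0.65·0.6500) ≈ 0.2248

0.2248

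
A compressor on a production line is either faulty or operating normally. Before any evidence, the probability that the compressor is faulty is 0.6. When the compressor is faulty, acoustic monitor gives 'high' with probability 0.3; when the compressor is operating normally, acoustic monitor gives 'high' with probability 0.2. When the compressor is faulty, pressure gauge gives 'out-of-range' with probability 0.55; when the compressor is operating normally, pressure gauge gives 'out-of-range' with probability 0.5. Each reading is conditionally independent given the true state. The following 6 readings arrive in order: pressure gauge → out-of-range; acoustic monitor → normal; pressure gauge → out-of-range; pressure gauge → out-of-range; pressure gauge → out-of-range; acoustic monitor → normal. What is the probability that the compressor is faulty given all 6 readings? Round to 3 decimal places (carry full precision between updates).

0.627

Each posterior becomes the prior for the next update.
After pressure gauge='out-of-range': P(faulty) = 0.55·0.6000 / (0.55·0.6000 + 0.5·0.4000) ≈ 0.6226
After acoustic monitor='normal': P(faulty) = 0.7·0.6226 / (0.7·0.6226 + 0.8·0.3774) ≈ 0.5908
After pressure gauge='out-of-range': P(faulty) = 0.55·0.5908 / (0.55·0.5908 + 0.5·0.4092) ≈ 0.6136
After pressure gauge='out-of-range': P(faulty) = 0.55·0.6136 / (0.55·0.6136 + 0.5·0.3864) ≈ 0.6360
After pressure gauge='out-of-range': P(faulty) = 0.55·0.6360 / (0.55·0.6360 + 0.5·0.3640) ≈ 0.6577
After acoustic monitor='normal': P(faulty) = 0.7·0.6577 / (0.7·0.6577 + 0.8·0.3423) ≈ 0.6271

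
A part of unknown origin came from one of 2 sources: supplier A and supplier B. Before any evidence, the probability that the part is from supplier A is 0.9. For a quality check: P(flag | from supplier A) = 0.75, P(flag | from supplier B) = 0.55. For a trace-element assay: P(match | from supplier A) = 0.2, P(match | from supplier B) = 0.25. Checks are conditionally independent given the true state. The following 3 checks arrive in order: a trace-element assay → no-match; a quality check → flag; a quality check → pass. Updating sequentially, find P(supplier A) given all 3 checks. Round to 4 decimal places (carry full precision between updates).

Each posterior becomes the prior for the next update.
After a trace-element assay='no-match': P(supplier A) = 0.8·0.9000 / (0.8·0.9000 + 0.75·0.1000) ≈ 0.9057
After a quality check='flag': P(supplier A) = 0.75·0.9057 / (0.75·0.9057 + 0.55·0.0943) ≈ 0.9290
After a quality check='pass': P(supplier A) = 0.25·0.9290 / (0.25·0.9290 + 0.45·0.0710) ≈ 0.8791

0.8791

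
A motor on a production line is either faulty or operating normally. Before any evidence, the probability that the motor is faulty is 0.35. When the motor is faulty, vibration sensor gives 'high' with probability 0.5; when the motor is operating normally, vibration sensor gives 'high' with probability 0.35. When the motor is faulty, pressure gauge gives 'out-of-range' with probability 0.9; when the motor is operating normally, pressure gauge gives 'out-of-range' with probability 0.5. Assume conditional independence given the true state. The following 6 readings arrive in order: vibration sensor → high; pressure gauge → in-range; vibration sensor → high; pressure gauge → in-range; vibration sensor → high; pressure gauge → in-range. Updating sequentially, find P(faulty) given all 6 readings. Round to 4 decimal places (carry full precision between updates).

0.0124

After vibration sensor='high': P(faulty) = 0.5·0.3500 / (0.5·0.3500 + 0.35·0.6500) ≈ 0.4348
After pressure gauge='in-range': P(faulty) = 0.1·0.4348 / (0.1·0.4348 + 0.5·0.5652) ≈ 0.1333
After vibration sensor='high': P(faulty) = 0.5·0.1333 / (0.5·0.1333 + 0.35·0.8667) ≈ 0.1802
After pressure gauge='in-range': P(faulty) = 0.1·0.1802 / (0.1·0.1802 + 0.5·0.8198) ≈ 0.0421
After vibration sensor='high': P(faulty) = 0.5·0.0421 / (0.5·0.0421 + 0.35·0.9579) ≈ 0.0591
After pressure gauge='in-range': P(faulty) = 0.1·0.0591 / (0.1·0.0591 + 0.5·0.9409) ≈ 0.0124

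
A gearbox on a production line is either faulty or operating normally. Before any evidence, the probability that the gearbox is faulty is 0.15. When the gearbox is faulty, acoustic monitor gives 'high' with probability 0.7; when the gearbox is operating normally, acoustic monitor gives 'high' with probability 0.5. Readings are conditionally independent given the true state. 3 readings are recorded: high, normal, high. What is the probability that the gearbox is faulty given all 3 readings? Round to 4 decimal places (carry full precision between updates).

0.1719

After 'high': P(faulty) = 0.7·0.1500 / (0.7·0.1500 + 0.5·0.8500) ≈ 0.1981
After 'normal': P(faulty) = 0.3·0.1981 / (0.3·0.1981 + 0.5·0.8019) ≈ 0.1291
After 'high': P(faulty) = 0.7·0.1291 / (0.7·0.1291 + 0.5·0.8709) ≈ 0.1719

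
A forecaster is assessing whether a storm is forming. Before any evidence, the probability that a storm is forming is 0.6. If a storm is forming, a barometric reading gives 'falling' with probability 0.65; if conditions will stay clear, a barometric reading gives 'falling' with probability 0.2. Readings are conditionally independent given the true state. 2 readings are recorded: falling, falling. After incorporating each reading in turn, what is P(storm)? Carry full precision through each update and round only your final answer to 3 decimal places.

0.941

After 'falling': P(storm) = 0.65·0.6000 / (0.65·0.6000 + 0.2·0.4000) ≈ 0.8298
After 'falling': P(storm) = 0.65·0.8298 / (0.65·0.8298 + 0.2·0.1702) ≈ 0.9406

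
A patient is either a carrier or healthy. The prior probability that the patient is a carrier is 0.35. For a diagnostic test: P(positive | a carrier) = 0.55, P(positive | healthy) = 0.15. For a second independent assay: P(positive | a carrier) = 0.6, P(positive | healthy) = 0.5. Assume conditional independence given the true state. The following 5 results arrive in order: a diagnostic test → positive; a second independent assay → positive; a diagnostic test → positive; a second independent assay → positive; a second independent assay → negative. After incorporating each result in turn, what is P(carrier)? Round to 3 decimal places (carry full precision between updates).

0.893

After a diagnostic test='positive': P(carrier) = 0.55·0.3500 / (0.55·0.3500 + 0.15·0.6500) ≈ 0.6638
After a second independent assay='positive': P(carrier) = 0.6·0.6638 / (0.6·0.6638 + 0.5·0.3362) ≈ 0.7032
After a diagnostic test='positive': P(carrier) = 0.55·0.7032 / (0.55·0.7032 + 0.15·0.2968) ≈ 0.8968
After a second independent assay='positive': P(carrier) = 0.6·0.8968 / (0.6·0.8968 + 0.5·0.1032) ≈ 0.9125
After a second independent assay='negative': P(carrier) = 0.4·0.9125 / (0.4·0.9125 + 0.5·0.0875) ≈ 0.8929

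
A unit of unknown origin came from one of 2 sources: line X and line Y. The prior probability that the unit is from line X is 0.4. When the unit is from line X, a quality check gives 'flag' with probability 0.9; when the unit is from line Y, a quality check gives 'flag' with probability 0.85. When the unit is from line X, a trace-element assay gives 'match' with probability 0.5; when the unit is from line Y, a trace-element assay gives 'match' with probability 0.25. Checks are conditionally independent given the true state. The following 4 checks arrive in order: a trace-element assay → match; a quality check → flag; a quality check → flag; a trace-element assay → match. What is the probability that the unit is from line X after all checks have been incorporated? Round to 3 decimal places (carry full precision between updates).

After a trace-element assay='match': P(line X) = 0.5·0.4000 / (0.5·0.4000 + 0.25·0.6000) ≈ 0.5714
After a quality check='flag': P(line X) = 0.9·0.5714 / (0.9·0.5714 + 0.85·0.4286) ≈ 0.5854
After a quality check='flag': P(line X) = 0.9·0.5854 / (0.9·0.5854 + 0.85·0.4146) ≈ 0.5992
After a trace-element assay='match': P(line X) = 0.5·0.5992 / (0.5·0.5992 + 0.25·0.4008) ≈ 0.7493

0.749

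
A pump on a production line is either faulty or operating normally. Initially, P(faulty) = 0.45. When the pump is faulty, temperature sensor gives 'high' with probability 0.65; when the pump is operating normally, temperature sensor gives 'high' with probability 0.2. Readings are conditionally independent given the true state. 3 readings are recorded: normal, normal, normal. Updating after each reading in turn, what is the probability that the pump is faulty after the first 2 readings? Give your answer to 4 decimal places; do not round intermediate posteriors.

After 'normal': P(faulty) = 0.35·0.4500 / (0.35·0.4500 + 0.8·0.5500) ≈ 0.2636
After 'normal': P(faulty) = 0.35·0.2636 / (0.35·0.2636 + 0.8·0.7364) ≈ 0.1354

0.1354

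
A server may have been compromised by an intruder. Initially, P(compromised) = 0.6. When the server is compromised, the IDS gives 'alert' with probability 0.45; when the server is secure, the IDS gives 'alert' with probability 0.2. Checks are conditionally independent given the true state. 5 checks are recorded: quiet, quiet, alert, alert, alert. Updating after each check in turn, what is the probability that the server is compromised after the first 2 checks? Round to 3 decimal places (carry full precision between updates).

0.415

After 'quiet': P(compromised) = 0.55·0.6000 / (0.55·0.6000 + 0.8·0.4000) ≈ 0.5077
After 'quiet': P(compromised) = 0.55·0.5077 / (0.55·0.5077 + 0.8·0.4923) ≈ 0.4149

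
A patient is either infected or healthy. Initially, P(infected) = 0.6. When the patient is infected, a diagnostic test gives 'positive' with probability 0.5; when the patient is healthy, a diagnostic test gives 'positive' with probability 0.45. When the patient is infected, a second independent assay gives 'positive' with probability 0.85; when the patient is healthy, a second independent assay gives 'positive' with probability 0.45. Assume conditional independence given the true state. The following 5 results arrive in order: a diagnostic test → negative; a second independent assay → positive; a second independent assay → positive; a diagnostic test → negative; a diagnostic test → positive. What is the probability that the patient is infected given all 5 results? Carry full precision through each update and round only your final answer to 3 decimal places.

After a diagnostic test='negative': P(infected) = 0.5·0.6000 / (0.5·0.6000 + 0.55·0.4000) ≈ 0.5769
After a second independent assay='positive': P(infected) = 0.85·0.5769 / (0.85·0.5769 + 0.45·0.4231) ≈ 0.7203
After a second independent assay='positive': P(infected) = 0.85·0.7203 / (0.85·0.7203 + 0.45·0.2797) ≈ 0.8295
After a diagnostic test='negative': P(infected) = 0.5·0.8295 / (0.5·0.8295 + 0.55·0.1705) ≈ 0.8156
After a diagnostic test='positive': P(infected) = 0.5·0.8156 / (0.5·0.8156 + 0.45·0.1844) ≈ 0.8309

0.831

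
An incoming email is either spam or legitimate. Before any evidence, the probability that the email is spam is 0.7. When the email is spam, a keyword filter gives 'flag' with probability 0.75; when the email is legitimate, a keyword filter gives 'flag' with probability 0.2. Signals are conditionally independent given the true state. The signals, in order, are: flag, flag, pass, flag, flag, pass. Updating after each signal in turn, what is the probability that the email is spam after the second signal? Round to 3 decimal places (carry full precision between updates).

After 'flag': P(spam) = 0.75·0.7000 / (0.75·0.7000 + 0.2·0.3000) ≈ 0.8974
After 'flag': P(spam) = 0.75·0.8974 / (0.75·0.8974 + 0.2·0.1026) ≈ 0.9704

0.970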